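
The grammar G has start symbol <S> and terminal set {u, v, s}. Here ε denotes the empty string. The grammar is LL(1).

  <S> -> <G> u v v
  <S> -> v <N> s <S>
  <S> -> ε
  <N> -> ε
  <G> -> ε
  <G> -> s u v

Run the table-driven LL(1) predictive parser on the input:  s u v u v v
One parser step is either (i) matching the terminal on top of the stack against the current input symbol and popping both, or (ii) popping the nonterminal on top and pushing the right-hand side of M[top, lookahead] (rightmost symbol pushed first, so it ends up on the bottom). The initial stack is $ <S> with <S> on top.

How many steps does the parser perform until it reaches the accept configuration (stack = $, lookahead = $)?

     Stack          Input          Action
  1  $ <S>          s u v u v v $  expand <S> -> <G> u v v
  2  $ v v u <G>    s u v u v v $  expand <G> -> s u v
  3  $ v v u v u s  s u v u v v $  match s
  4  $ v v u v u    u v u v v $    match u
  5  $ v v u v      v u v v $      match v
  6  $ v v u        u v v $        match u
  7  $ v v          v v $          match v
  8  $ v            v $            match v
Accept reached after 8 steps.

8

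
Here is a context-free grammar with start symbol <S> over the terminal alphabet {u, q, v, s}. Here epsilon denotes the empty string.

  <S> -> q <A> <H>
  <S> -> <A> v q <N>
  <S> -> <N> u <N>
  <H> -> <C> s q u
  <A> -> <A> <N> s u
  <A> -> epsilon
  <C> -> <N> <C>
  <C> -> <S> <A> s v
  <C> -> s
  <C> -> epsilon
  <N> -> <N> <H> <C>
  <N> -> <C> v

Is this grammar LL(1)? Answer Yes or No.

No

FIRST(<S>) = {q, s, v}
FIRST(<H>) = {q, s, v}
FIRST(<A>) = {epsilon, q, s, v}
FIRST(<C>) = {epsilon, q, s, v}
FIRST(<N>) = {q, s, v}
FOLLOW(<S>) = {$, q, s, v}
FOLLOW(<H>) = {$, q, s, u, v}
FOLLOW(<A>) = {q, s, v}
FOLLOW(<C>) = {$, q, s, u, v}
FOLLOW(<N>) = {$, q, s, u, v}
Cell M[<A>, q] receives both <A> -> <A> <N> s u and <A> -> epsilon — the grammar is not LL(1).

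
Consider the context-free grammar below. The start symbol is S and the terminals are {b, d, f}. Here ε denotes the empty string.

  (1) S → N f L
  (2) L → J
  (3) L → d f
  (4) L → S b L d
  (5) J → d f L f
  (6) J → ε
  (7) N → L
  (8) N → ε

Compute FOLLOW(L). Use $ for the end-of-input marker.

FIRST(J): from J→d f L f we get {d}; from J→ε we get {ε}. So FIRST(J) = {ε, d}.
FIRST(S): from S→N f L we get {d, f}. So FIRST(S) = {d, f}.
FIRST(L): from L→J we get {ε, d}; from L→d f we get {d}; from L→S b L d we get {d, f}. So FIRST(L) = {ε, d, f}.
FIRST(N): from N→L we get {ε, d, f}; from N→ε we get {ε}. So FIRST(N) = {ε, d, f}.
FOLLOW(S) includes $ since S is the start symbol.
FOLLOW(S): in L→S b L d, S is followed by b L d with FIRST {b}. Thus FOLLOW(S) = {$, b}.
FOLLOW(N): in S→N f L, N is followed by f L with FIRST {f}. Thus FOLLOW(N) = {f}.
FOLLOW(L): in S→N f L, the suffix after L is empty, so FOLLOW(L) ⊇ FOLLOW(S) = {$, b}; in L→S b L d, L is followed by d with FIRST {d}; in J→d f L f, L is followed by f with FIRST {f}; in N→L, the suffix after L is empty, so FOLLOW(L) ⊇ FOLLOW(N) = {f}. Thus FOLLOW(L) = {$, b, d, f}.
FOLLOW(J): in L→J, the suffix after J is empty, so FOLLOW(J) ⊇ FOLLOW(L) = {$, b, d, f}. Thus FOLLOW(J) = {$, b, d, f}.

{$, b, d, f}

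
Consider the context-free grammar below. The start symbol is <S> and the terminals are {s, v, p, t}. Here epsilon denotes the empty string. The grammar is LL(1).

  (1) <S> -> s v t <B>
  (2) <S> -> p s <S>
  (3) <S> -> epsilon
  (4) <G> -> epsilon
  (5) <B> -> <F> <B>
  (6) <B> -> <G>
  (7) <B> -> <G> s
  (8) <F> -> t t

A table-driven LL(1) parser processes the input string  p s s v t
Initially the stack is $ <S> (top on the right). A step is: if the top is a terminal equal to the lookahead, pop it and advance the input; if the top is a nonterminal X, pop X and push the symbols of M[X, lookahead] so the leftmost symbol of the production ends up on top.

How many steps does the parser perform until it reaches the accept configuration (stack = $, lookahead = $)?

step 1: stack=$ <S>  input=p s s v t $  — expand <S> -> p s <S>
step 2: stack=$ <S> s p  input=p s s v t $  — match p
step 3: stack=$ <S> s  input=s s v t $  — match s
step 4: stack=$ <S>  input=s v t $  — expand <S> -> s v t <B>
step 5: stack=$ <B> t v s  input=s v t $  — match s
step 6: stack=$ <B> t v  input=v t $  — match v
step 7: stack=$ <B> t  input=t $  — match t
step 8: stack=$ <B>  input=$  — expand <B> -> <G>
step 9: stack=$ <G>  input=$  — expand <G> -> epsilon
Accept reached after 9 steps.

9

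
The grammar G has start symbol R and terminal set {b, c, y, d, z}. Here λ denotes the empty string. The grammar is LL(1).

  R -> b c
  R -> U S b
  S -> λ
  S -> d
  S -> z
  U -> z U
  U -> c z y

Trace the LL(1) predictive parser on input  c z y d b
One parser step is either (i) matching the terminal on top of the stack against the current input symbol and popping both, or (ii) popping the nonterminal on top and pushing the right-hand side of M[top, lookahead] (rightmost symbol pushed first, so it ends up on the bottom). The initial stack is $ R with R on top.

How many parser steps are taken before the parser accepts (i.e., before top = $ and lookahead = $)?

     Stack        Input        Action
  1  $ R          c z y d b $  expand R -> U S b
  2  $ b S U      c z y d b $  expand U -> c z y
  3  $ b S y z c  c z y d b $  match c
  4  $ b S y z    z y d b $    match z
  5  $ b S y      y d b $      match y
  6  $ b S        d b $        expand S -> d
  7  $ b d        d b $        match d
  8  $ b          b $          match b
Accept reached after 8 steps.

8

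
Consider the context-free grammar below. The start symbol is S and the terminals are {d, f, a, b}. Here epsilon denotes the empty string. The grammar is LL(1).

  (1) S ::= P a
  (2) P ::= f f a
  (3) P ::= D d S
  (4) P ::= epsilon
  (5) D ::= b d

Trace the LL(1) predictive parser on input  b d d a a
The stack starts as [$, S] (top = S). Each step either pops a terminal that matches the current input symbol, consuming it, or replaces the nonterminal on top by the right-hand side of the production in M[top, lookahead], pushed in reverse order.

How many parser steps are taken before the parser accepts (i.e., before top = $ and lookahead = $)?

step 1: stack=$ S  input=b d d a a $  — expand S ::= P a
step 2: stack=$ a P  input=b d d a a $  — expand P ::= D d S
step 3: stack=$ a S d D  input=b d d a a $  — expand D ::= b d
step 4: stack=$ a S d d b  input=b d d a a $  — match b
step 5: stack=$ a S d d  input=d d a a $  — match d
step 6: stack=$ a S d  input=d a a $  — match d
step 7: stack=$ a S  input=a a $  — expand S ::= P a
step 8: stack=$ a a P  input=a a $  — expand P ::= epsilon
step 9: stack=$ a a  input=a a $  — match a
step 10: stack=$ a  input=a $  — match a
Accept reached after 10 steps.

10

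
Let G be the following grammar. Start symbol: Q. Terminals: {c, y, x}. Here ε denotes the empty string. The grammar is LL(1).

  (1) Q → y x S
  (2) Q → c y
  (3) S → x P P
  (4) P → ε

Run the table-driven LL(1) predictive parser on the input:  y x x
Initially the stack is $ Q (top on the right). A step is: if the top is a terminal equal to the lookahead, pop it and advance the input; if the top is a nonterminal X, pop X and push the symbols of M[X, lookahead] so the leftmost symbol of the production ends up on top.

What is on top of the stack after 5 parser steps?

P

step 1: stack=$ Q  input=y x x $  — expand Q → y x S
step 2: stack=$ S x y  input=y x x $  — match y
step 3: stack=$ S x  input=x x $  — match x
step 4: stack=$ S  input=x $  — expand S → x P P
step 5: stack=$ P P x  input=x $  — match x
Stack after step 5: $ P P (top = P).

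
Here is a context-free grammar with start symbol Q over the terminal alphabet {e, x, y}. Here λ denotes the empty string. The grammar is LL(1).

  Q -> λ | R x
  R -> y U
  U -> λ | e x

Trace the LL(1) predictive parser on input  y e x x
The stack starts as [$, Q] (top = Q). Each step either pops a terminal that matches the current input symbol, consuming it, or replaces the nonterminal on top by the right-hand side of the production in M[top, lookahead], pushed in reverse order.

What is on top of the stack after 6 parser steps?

step 1: stack=$ Q  input=y e x x $  — expand Q -> R x
step 2: stack=$ x R  input=y e x x $  — expand R -> y U
step 3: stack=$ x U y  input=y e x x $  — match y
step 4: stack=$ x U  input=e x x $  — expand U -> e x
step 5: stack=$ x x e  input=e x x $  — match e
step 6: stack=$ x x  input=x x $  — match x
Stack after step 6: $ x (top = x).

x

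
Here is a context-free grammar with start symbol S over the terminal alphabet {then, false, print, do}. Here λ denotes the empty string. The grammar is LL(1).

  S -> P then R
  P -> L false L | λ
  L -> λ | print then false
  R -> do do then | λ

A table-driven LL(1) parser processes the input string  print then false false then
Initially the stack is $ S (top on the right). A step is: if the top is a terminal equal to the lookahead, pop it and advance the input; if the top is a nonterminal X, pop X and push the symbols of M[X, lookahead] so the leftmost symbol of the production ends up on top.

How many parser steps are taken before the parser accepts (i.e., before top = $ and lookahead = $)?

10

      Stack                              Input                          Action
   1  $ S                                print then false false then $  expand S -> P then R
   2  $ R then P                         print then false false then $  expand P -> L false L
   3  $ R then L false L                 print then false false then $  expand L -> print then false
   4  $ R then L false false then print  print then false false then $  match print
   5  $ R then L false false then        then false false then $        match then
   6  $ R then L false false             false false then $             match false
   7  $ R then L false                   false then $                   match false
   8  $ R then L                         then $                         expand L -> λ
   9  $ R then                           then $                         match then
  10  $ R                                $                              expand R -> λ
Accept reached after 10 steps.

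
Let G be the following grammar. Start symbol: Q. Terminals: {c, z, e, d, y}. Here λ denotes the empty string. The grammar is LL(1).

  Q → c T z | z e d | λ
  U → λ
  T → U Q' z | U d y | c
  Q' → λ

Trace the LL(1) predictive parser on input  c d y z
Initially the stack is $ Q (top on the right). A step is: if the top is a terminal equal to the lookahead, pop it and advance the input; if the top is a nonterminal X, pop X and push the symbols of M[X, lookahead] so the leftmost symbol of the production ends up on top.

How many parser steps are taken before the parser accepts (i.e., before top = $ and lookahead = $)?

     Stack      Input      Action
  1  $ Q        c d y z $  expand Q → c T z
  2  $ z T c    c d y z $  match c
  3  $ z T      d y z $    expand T → U d y
  4  $ z y d U  d y z $    expand U → λ
  5  $ z y d    d y z $    match d
  6  $ z y      y z $      match y
  7  $ z        z $        match z
Accept reached after 7 steps.

7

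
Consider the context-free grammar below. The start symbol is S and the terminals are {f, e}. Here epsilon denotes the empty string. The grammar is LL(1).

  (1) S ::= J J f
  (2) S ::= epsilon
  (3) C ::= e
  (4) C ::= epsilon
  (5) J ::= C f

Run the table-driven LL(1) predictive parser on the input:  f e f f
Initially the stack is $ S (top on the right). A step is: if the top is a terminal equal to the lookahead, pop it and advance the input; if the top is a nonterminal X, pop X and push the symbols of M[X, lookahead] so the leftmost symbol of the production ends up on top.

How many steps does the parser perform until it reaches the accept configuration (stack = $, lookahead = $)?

step 1: stack=$ S  input=f e f f $  — expand S ::= J J f
step 2: stack=$ f J J  input=f e f f $  — expand J ::= C f
step 3: stack=$ f J f C  input=f e f f $  — expand C ::= epsilon
step 4: stack=$ f J f  input=f e f f $  — match f
step 5: stack=$ f J  input=e f f $  — expand J ::= C f
step 6: stack=$ f f C  input=e f f $  — expand C ::= e
step 7: stack=$ f f e  input=e f f $  — match e
step 8: stack=$ f f  input=f f $  — match f
step 9: stack=$ f  input=f $  — match f
Accept reached after 9 steps.

9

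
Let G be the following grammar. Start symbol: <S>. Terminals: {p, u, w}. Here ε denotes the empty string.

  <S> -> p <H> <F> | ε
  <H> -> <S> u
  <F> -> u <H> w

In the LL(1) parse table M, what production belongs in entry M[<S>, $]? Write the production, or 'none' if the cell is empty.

FIRST(<S>): from <S>->p <H> <F> we get {p}; from <S>->ε we get {ε}. So FIRST(<S>) = {ε, p}.
FIRST(<F>): from <F>->u <H> w we get {u}. So FIRST(<F>) = {u}.
FIRST(<H>): from <H>-><S> u we get {p, u}. So FIRST(<H>) = {p, u}.
FOLLOW(<S>) includes $ since <S> is the start symbol.
FOLLOW(<S>): in <H>-><S> u, <S> is followed by u with FIRST {u}. Thus FOLLOW(<S>) = {$, u}.
For <S> -> p <H> <F>: FIRST(p <H> <F>) = {p}, so it goes in M[<S>, t] for t ∈ {p}.
For <S> -> ε: FIRST(ε) = {ε}, so it goes in M[<S>, t] for t ∈ {}; since ε ∈ FIRST, also for every t ∈ FOLLOW(<S>) = {$, u}.

<S> -> ε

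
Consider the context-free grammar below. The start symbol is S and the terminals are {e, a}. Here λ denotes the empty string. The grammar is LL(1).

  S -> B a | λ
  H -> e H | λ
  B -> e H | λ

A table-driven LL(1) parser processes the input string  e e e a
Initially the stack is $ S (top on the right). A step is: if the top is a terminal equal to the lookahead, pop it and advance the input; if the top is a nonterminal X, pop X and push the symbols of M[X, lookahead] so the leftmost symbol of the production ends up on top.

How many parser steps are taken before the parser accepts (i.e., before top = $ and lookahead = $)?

     Stack    Input      Action
  1  $ S      e e e a $  expand S -> B a
  2  $ a B    e e e a $  expand B -> e H
  3  $ a H e  e e e a $  match e
  4  $ a H    e e a $    expand H -> e H
  5  $ a H e  e e a $    match e
  6  $ a H    e a $      expand H -> e H
  7  $ a H e  e a $      match e
  8  $ a H    a $        expand H -> λ
  9  $ a      a $        match a
Accept reached after 9 steps.

9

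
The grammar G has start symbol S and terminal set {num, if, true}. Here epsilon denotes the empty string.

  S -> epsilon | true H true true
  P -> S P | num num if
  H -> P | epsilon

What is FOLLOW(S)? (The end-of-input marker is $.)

{$, num, true}

FIRST(S) = {epsilon, true}
FIRST(P) = {num, true}  (via S P)
FIRST(H) = {epsilon, num, true}  (via P)
FOLLOW(S) includes $ since S is the start symbol.
FOLLOW(S): in P->S P, S is followed by P with FIRST {num, true}. Thus FOLLOW(S) = {$, num, true}.
FOLLOW(H): in S->true H true true, H is followed by true true with FIRST {true}. Thus FOLLOW(H) = {true}.
FOLLOW(P): in P->S P, the suffix after P is empty (adds nothing new); in H->P, the suffix after P is empty, so FOLLOW(P) ⊇ FOLLOW(H) = {true}. Thus FOLLOW(P) = {true}.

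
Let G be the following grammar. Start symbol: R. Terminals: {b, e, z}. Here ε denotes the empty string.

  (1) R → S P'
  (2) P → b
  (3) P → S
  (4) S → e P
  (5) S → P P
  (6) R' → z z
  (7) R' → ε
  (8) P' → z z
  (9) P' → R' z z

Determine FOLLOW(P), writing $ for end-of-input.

FIRST(R') = {ε, z}
FIRST(P') = {z}  (via R' z z)
FIRST(R) = {b, e}  (via S P')
FIRST(P) = {b, e}  (via S)
FIRST(S) = {b, e}  (via P P)
FOLLOW(R) includes $ since R is the start symbol.
FOLLOW(R): R appears on no right-hand side. Thus FOLLOW(R) = {$}.
FOLLOW(R'): in P'→R' z z, R' is followed by z z with FIRST {z}. Thus FOLLOW(R') = {z}.
FOLLOW(P'): in R→S P', the suffix after P' is empty, so FOLLOW(P') ⊇ FOLLOW(R) = {$}. Thus FOLLOW(P') = {$}.
FOLLOW(P): in S→e P, the suffix after P is empty, so FOLLOW(P) ⊇ FOLLOW(S) = {b, e, z}; in S→P P (occurrence 1), P is followed by P with FIRST {b, e}; in S→P P (occurrence 2), the suffix after P is empty, so FOLLOW(P) ⊇ FOLLOW(S) = {b, e, z}. Thus FOLLOW(P) = {b, e, z}.
FOLLOW(S): in R→S P', S is followed by P' with FIRST {z}; in P→S, the suffix after S is empty, so FOLLOW(S) ⊇ FOLLOW(P) = {b, e, z}. Thus FOLLOW(S) = {b, e, z}.

{b, e, z}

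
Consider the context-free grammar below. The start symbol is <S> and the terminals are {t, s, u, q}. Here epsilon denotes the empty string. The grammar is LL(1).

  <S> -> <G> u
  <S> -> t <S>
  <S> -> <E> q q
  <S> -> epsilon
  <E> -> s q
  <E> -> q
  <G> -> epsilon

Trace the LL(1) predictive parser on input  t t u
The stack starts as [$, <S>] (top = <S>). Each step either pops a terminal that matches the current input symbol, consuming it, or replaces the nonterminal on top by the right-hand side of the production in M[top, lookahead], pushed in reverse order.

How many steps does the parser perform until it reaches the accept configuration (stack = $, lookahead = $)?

     Stack    Input    Action
  1  $ <S>    t t u $  expand <S> -> t <S>
  2  $ <S> t  t t u $  match t
  3  $ <S>    t u $    expand <S> -> t <S>
  4  $ <S> t  t u $    match t
  5  $ <S>    u $      expand <S> -> <G> u
  6  $ u <G>  u $      expand <G> -> epsilon
  7  $ u      u $      match u
Accept reached after 7 steps.

7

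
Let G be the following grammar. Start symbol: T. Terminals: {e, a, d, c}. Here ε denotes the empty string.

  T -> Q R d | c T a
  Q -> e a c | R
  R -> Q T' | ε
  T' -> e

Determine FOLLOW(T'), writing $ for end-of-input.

FIRST(T') = {e}
FIRST(T) = {c, d, e}  (via Q R d)
FIRST(Q) = {ε, e}  (via R)
FIRST(R) = {ε, e}  (via Q T')
FOLLOW(T) includes $ since T is the start symbol.
FOLLOW(T): in T->c T a, T is followed by a with FIRST {a}. Thus FOLLOW(T) = {$, a}.
FOLLOW(Q): in T->Q R d, Q is followed by R d with FIRST {d, e}; in R->Q T', Q is followed by T' with FIRST {e}. Thus FOLLOW(Q) = {d, e}.
FOLLOW(R): in T->Q R d, R is followed by d with FIRST {d}; in Q->R, the suffix after R is empty, so FOLLOW(R) ⊇ FOLLOW(Q) = {d, e}. Thus FOLLOW(R) = {d, e}.
FOLLOW(T'): in R->Q T', the suffix after T' is empty, so FOLLOW(T') ⊇ FOLLOW(R) = {d, e}. Thus FOLLOW(T') = {d, e}.

{d, e}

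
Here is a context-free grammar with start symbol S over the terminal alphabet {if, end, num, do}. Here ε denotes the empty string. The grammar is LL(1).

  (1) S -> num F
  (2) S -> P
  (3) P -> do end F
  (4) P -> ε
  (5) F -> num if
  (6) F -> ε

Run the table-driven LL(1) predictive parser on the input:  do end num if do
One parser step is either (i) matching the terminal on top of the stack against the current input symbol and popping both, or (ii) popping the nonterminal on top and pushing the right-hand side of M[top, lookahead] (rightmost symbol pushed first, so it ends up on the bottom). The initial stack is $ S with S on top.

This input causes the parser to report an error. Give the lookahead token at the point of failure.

step 1: stack=$ S  input=do end num if do $  — expand S -> P
step 2: stack=$ P  input=do end num if do $  — expand P -> do end F
step 3: stack=$ F end do  input=do end num if do $  — match do
step 4: stack=$ F end  input=end num if do $  — match end
step 5: stack=$ F  input=num if do $  — expand F -> num if
step 6: stack=$ if num  input=num if do $  — match num
step 7: stack=$ if  input=if do $  — match if
step 8: stack=$  input=do $  — error: stack empty but input remains

do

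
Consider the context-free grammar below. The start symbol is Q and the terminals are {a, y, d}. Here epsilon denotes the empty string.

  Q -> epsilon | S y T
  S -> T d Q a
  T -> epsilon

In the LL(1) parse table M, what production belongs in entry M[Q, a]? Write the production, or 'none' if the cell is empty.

FIRST(T) = {epsilon}
FIRST(S) = {d}  (via T d Q a)
FIRST(Q) = {epsilon, d}  (via S y T)
FOLLOW(Q) includes $ since Q is the start symbol.
FOLLOW(Q): in S->T d Q a, Q is followed by a with FIRST {a}. Thus FOLLOW(Q) = {$, a}.
For Q -> epsilon: FIRST(epsilon) = {epsilon}, so it goes in M[Q, t] for t ∈ {}; since epsilon ∈ FIRST, also for every t ∈ FOLLOW(Q) = {$, a}.
For Q -> S y T: FIRST(S y T) = {d}, so it goes in M[Q, t] for t ∈ {d}.

Q -> epsilon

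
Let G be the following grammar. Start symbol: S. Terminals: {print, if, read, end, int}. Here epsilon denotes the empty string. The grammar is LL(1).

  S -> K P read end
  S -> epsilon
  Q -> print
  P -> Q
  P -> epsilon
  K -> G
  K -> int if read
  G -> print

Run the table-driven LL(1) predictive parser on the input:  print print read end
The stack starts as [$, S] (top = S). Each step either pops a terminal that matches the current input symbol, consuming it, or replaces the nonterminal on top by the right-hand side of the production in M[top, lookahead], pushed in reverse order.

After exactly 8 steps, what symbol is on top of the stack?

end

     Stack               Input                   Action
  1  $ S                 print print read end $  expand S -> K P read end
  2  $ end read P K      print print read end $  expand K -> G
  3  $ end read P G      print print read end $  expand G -> print
  4  $ end read P print  print print read end $  match print
  5  $ end read P        print read end $        expand P -> Q
  6  $ end read Q        print read end $        expand Q -> print
  7  $ end read print    print read end $        match print
  8  $ end read          read end $              match read
Stack after step 8: $ end (top = end).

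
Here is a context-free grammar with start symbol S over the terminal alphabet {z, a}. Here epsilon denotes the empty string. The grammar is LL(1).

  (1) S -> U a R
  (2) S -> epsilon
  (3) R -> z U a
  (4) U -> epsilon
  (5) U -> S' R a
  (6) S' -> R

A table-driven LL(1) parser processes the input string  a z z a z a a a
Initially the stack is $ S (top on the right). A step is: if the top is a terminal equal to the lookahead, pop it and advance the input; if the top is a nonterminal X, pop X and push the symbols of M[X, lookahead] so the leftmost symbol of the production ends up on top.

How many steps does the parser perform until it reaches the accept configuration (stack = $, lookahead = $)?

step 1: stack=$ S  input=a z z a z a a a $  — expand S -> U a R
step 2: stack=$ R a U  input=a z z a z a a a $  — expand U -> epsilon
step 3: stack=$ R a  input=a z z a z a a a $  — match a
step 4: stack=$ R  input=z z a z a a a $  — expand R -> z U a
step 5: stack=$ a U z  input=z z a z a a a $  — match z
step 6: stack=$ a U  input=z a z a a a $  — expand U -> S' R a
step 7: stack=$ a a R S'  input=z a z a a a $  — expand S' -> R
step 8: stack=$ a a R R  input=z a z a a a $  — expand R -> z U a
step 9: stack=$ a a R a U z  input=z a z a a a $  — match z
step 10: stack=$ a a R a U  input=a z a a a $  — expand U -> epsilon
step 11: stack=$ a a R a  input=a z a a a $  — match a
step 12: stack=$ a a R  input=z a a a $  — expand R -> z U a
step 13: stack=$ a a a U z  input=z a a a $  — match z
step 14: stack=$ a a a U  input=a a a $  — expand U -> epsilon
step 15: stack=$ a a a  input=a a a $  — match a
step 16: stack=$ a a  input=a a $  — match a
step 17: stack=$ a  input=a $  — match a
Accept reached after 17 steps.

17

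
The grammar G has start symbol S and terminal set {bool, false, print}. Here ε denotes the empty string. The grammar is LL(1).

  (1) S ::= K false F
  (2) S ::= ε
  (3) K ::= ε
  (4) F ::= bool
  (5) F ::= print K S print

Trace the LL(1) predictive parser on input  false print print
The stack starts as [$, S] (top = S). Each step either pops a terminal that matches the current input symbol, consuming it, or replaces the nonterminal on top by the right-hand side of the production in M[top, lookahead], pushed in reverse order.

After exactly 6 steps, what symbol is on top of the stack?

S

     Stack              Input                Action
  1  $ S                false print print $  expand S ::= K false F
  2  $ F false K        false print print $  expand K ::= ε
  3  $ F false          false print print $  match false
  4  $ F                print print $        expand F ::= print K S print
  5  $ print S K print  print print $        match print
  6  $ print S K        print $              expand K ::= ε
Stack after step 6: $ print S (top = S).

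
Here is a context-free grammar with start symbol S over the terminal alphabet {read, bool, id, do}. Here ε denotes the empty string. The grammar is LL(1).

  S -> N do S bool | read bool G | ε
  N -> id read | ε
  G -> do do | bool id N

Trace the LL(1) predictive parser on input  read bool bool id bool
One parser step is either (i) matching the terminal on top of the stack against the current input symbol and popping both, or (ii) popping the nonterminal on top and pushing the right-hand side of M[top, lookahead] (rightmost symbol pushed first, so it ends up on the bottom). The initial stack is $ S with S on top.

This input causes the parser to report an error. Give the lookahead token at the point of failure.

     Stack          Input                     Action
  1  $ S            read bool bool id bool $  expand S -> read bool G
  2  $ G bool read  read bool bool id bool $  match read
  3  $ G bool       bool bool id bool $       match bool
  4  $ G            bool id bool $            expand G -> bool id N
  5  $ N id bool    bool id bool $            match bool
  6  $ N id         id bool $                 match id
  7  $ N            bool $                    expand N -> ε
  8  $              bool $                    error: stack empty but input remains

bool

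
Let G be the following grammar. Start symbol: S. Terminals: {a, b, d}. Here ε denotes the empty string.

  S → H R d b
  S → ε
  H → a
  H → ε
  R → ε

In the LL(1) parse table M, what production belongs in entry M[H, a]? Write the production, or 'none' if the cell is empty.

H → a

FIRST(H) = {ε, a}
FIRST(R) = {ε}
FIRST(S) = {ε, a, d}  (via H R d b)
FOLLOW(S) includes $ since S is the start symbol.
FOLLOW(H): in S→H R d b, H is followed by R d b with FIRST {d}. Thus FOLLOW(H) = {d}.
For H → a: FIRST(a) = {a}, so it goes in M[H, t] for t ∈ {a}.
For H → ε: FIRST(ε) = {ε}, so it goes in M[H, t] for t ∈ {}; since ε ∈ FIRST, also for every t ∈ FOLLOW(H) = {d}.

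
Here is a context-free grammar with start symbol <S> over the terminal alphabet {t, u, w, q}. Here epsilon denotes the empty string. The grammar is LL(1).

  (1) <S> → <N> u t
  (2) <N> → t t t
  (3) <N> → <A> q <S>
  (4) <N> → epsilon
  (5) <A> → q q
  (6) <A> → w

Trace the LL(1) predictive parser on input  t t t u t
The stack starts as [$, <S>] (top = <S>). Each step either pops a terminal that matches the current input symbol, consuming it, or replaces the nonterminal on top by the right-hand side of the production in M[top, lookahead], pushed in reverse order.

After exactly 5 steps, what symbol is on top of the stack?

u

     Stack        Input        Action
  1  $ <S>        t t t u t $  expand <S> → <N> u t
  2  $ t u <N>    t t t u t $  expand <N> → t t t
  3  $ t u t t t  t t t u t $  match t
  4  $ t u t t    t t u t $    match t
  5  $ t u t      t u t $      match t
Stack after step 5: $ t u (top = u).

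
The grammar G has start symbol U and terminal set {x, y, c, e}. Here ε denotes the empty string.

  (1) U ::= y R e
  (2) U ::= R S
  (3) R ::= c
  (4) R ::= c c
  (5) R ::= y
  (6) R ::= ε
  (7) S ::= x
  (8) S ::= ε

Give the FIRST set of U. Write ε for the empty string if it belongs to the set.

{ε, c, x, y}

FIRST(R): from R::=c we get {c}; from R::=c c we get {c}; from R::=y we get {y}; from R::=ε we get {ε}. So FIRST(R) = {ε, c, y}.
FIRST(S): from S::=x we get {x}; from S::=ε we get {ε}. So FIRST(S) = {ε, x}.
FIRST(U): from U::=y R e we get {y}; from U::=R S we get {ε, c, x, y}. So FIRST(U) = {ε, c, x, y}.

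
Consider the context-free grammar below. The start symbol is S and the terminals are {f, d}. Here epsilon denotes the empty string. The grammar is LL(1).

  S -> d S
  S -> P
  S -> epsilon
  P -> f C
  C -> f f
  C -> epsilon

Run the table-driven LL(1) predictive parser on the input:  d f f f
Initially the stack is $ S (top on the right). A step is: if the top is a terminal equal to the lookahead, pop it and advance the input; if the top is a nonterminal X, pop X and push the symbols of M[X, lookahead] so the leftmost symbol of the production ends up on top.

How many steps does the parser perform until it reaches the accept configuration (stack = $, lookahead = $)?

8

step 1: stack=$ S  input=d f f f $  — expand S -> d S
step 2: stack=$ S d  input=d f f f $  — match d
step 3: stack=$ S  input=f f f $  — expand S -> P
step 4: stack=$ P  input=f f f $  — expand P -> f C
step 5: stack=$ C f  input=f f f $  — match f
step 6: stack=$ C  input=f f $  — expand C -> f f
step 7: stack=$ f f  input=f f $  — match f
step 8: stack=$ f  input=f $  — match f
Accept reached after 8 steps.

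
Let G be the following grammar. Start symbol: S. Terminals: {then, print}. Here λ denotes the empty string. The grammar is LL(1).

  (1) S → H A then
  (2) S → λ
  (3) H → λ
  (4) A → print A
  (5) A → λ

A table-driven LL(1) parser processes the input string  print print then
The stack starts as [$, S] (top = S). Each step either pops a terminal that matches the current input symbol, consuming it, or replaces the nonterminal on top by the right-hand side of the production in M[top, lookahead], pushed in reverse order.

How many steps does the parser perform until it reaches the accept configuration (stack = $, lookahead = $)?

step 1: stack=$ S  input=print print then $  — expand S → H A then
step 2: stack=$ then A H  input=print print then $  — expand H → λ
step 3: stack=$ then A  input=print print then $  — expand A → print A
step 4: stack=$ then A print  input=print print then $  — match print
step 5: stack=$ then A  input=print then $  — expand A → print A
step 6: stack=$ then A print  input=print then $  — match print
step 7: stack=$ then A  input=then $  — expand A → λ
step 8: stack=$ then  input=then $  — match then
Accept reached after 8 steps.

8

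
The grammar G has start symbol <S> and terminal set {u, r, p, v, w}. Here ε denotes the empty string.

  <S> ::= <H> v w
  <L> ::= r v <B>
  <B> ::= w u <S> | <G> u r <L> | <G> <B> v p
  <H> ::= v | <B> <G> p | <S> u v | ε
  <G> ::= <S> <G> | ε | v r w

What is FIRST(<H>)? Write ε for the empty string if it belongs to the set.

FIRST(<L>) = {r}
FIRST(<S>) = {u, v, w}  (via <H> v w)
FIRST(<G>) = {ε, u, v, w}  (via <S> <G>)
FIRST(<B>) = {u, v, w}  (via <G> u r <L>, <G> <B> v p)
FIRST(<H>) = {ε, u, v, w}  (via <B> <G> p, <S> u v)

{ε, u, v, w}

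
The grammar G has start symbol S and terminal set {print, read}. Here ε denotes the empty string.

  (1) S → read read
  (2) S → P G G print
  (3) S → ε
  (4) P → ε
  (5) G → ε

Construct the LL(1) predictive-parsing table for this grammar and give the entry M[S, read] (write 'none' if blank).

FIRST(P): from P→ε we get {ε}. So FIRST(P) = {ε}.
FIRST(G): from G→ε we get {ε}. So FIRST(G) = {ε}.
FIRST(S): from S→read read we get {read}; from S→P G G print we get {print}; from S→ε we get {ε}. So FIRST(S) = {ε, print, read}.
FOLLOW(S) includes $ since S is the start symbol.
FOLLOW(S): S appears on no right-hand side. Thus FOLLOW(S) = {$}.
For S → read read: FIRST(read read) = {read}, so it goes in M[S, t] for t ∈ {read}.
For S → P G G print: FIRST(P G G print) = {print}, so it goes in M[S, t] for t ∈ {print}.
For S → ε: FIRST(ε) = {ε}, so it goes in M[S, t] for t ∈ {}; since ε ∈ FIRST, also for every t ∈ FOLLOW(S) = {$}.

S → read read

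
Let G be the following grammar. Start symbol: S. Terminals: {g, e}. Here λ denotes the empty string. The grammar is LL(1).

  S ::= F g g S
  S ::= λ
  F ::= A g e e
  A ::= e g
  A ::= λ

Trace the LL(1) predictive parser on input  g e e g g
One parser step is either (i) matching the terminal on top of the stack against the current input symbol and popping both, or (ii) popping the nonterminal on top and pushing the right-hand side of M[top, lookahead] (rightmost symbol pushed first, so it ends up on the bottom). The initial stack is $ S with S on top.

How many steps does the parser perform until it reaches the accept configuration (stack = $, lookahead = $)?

step 1: stack=$ S  input=g e e g g $  — expand S ::= F g g S
step 2: stack=$ S g g F  input=g e e g g $  — expand F ::= A g e e
step 3: stack=$ S g g e e g A  input=g e e g g $  — expand A ::= λ
step 4: stack=$ S g g e e g  input=g e e g g $  — match g
step 5: stack=$ S g g e e  input=e e g g $  — match e
step 6: stack=$ S g g e  input=e g g $  — match e
step 7: stack=$ S g g  input=g g $  — match g
step 8: stack=$ S g  input=g $  — match g
step 9: stack=$ S  input=$  — expand S ::= λ
Accept reached after 9 steps.

9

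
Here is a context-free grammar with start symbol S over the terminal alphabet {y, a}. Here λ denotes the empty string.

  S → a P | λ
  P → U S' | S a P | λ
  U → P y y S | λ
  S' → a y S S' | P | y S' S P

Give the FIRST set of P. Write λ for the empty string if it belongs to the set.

FIRST(S) = {λ, a}
FIRST(P) = {λ, a, y}  (via U S', S a P)
FIRST(U) = {λ, a, y}  (via P y y S)
FIRST(S') = {λ, a, y}  (via P)

{λ, a, y}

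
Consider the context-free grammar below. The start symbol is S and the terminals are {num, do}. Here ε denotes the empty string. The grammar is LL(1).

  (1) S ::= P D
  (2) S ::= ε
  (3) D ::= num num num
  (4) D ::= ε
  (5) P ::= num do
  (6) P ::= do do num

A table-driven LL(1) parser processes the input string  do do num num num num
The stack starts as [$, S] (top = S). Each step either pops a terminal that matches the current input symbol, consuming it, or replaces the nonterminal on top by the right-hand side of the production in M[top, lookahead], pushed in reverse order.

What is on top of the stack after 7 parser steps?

     Stack          Input                    Action
  1  $ S            do do num num num num $  expand S ::= P D
  2  $ D P          do do num num num num $  expand P ::= do do num
  3  $ D num do do  do do num num num num $  match do
  4  $ D num do     do num num num num $     match do
  5  $ D num        num num num num $        match num
  6  $ D            num num num $            expand D ::= num num num
  7  $ num num num  num num num $            match num
Stack after step 7: $ num num (top = num).

num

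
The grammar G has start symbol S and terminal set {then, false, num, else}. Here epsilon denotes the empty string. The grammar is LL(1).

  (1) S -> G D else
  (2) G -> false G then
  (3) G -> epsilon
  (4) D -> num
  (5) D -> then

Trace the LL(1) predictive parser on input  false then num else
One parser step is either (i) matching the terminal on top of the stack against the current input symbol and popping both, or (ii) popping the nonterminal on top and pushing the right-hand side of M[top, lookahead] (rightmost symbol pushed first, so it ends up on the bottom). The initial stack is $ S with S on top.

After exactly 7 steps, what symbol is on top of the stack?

else

step 1: stack=$ S  input=false then num else $  — expand S -> G D else
step 2: stack=$ else D G  input=false then num else $  — expand G -> false G then
step 3: stack=$ else D then G false  input=false then num else $  — match false
step 4: stack=$ else D then G  input=then num else $  — expand G -> epsilon
step 5: stack=$ else D then  input=then num else $  — match then
step 6: stack=$ else D  input=num else $  — expand D -> num
step 7: stack=$ else num  input=num else $  — match num
Stack after step 7: $ else (top = else).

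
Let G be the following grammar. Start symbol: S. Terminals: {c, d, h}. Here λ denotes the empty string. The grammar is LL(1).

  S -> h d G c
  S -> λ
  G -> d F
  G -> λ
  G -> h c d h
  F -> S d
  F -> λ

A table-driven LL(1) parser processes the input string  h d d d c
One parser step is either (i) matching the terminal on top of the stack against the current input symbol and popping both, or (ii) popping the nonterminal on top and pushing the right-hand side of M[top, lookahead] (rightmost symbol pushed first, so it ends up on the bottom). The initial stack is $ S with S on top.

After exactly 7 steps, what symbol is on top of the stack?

step 1: stack=$ S  input=h d d d c $  — expand S -> h d G c
step 2: stack=$ c G d h  input=h d d d c $  — match h
step 3: stack=$ c G d  input=d d d c $  — match d
step 4: stack=$ c G  input=d d c $  — expand G -> d F
step 5: stack=$ c F d  input=d d c $  — match d
step 6: stack=$ c F  input=d c $  — expand F -> S d
step 7: stack=$ c d S  input=d c $  — expand S -> λ
Stack after step 7: $ c d (top = d).

d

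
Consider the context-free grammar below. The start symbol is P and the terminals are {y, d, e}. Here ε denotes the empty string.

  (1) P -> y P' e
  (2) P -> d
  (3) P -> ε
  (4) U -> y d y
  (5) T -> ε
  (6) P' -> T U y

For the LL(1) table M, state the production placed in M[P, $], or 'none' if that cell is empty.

P -> ε

FIRST(P) = {ε, d, y}
FIRST(U) = {y}
FIRST(T) = {ε}
FIRST(P') = {y}  (via T U y)
FOLLOW(P) includes $ since P is the start symbol.
FOLLOW(P): P appears on no right-hand side. Thus FOLLOW(P) = {$}.
For P -> y P' e: FIRST(y P' e) = {y}, so it goes in M[P, t] for t ∈ {y}.
For P -> d: FIRST(d) = {d}, so it goes in M[P, t] for t ∈ {d}.
For P -> ε: FIRST(ε) = {ε}, so it goes in M[P, t] for t ∈ {}; since ε ∈ FIRST, also for every t ∈ FOLLOW(P) = {$}.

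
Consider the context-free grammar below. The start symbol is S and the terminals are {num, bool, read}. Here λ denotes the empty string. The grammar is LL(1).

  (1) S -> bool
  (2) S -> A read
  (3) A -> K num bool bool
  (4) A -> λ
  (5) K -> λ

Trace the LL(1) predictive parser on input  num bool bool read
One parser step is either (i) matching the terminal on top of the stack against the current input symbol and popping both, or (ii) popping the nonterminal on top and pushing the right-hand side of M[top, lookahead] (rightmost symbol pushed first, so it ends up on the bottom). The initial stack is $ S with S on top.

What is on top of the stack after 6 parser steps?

read

step 1: stack=$ S  input=num bool bool read $  — expand S -> A read
step 2: stack=$ read A  input=num bool bool read $  — expand A -> K num bool bool
step 3: stack=$ read bool bool num K  input=num bool bool read $  — expand K -> λ
step 4: stack=$ read bool bool num  input=num bool bool read $  — match num
step 5: stack=$ read bool bool  input=bool bool read $  — match bool
step 6: stack=$ read bool  input=bool read $  — match bool
Stack after step 6: $ read (top = read).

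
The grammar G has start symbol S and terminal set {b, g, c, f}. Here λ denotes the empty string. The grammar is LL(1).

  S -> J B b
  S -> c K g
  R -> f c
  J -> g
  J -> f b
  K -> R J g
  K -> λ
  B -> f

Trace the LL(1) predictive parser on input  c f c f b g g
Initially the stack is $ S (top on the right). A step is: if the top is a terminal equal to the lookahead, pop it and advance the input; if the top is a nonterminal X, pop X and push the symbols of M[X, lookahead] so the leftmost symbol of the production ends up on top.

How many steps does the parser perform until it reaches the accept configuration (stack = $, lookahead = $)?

11

step 1: stack=$ S  input=c f c f b g g $  — expand S -> c K g
step 2: stack=$ g K c  input=c f c f b g g $  — match c
step 3: stack=$ g K  input=f c f b g g $  — expand K -> R J g
step 4: stack=$ g g J R  input=f c f b g g $  — expand R -> f c
step 5: stack=$ g g J c f  input=f c f b g g $  — match f
step 6: stack=$ g g J c  input=c f b g g $  — match c
step 7: stack=$ g g J  input=f b g g $  — expand J -> f b
step 8: stack=$ g g b f  input=f b g g $  — match f
step 9: stack=$ g g b  input=b g g $  — match b
step 10: stack=$ g g  input=g g $  — match g
step 11: stack=$ g  input=g $  — match g
Accept reached after 11 steps.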